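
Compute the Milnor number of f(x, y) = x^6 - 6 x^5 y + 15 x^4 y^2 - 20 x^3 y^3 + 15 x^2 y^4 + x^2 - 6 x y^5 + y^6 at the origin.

5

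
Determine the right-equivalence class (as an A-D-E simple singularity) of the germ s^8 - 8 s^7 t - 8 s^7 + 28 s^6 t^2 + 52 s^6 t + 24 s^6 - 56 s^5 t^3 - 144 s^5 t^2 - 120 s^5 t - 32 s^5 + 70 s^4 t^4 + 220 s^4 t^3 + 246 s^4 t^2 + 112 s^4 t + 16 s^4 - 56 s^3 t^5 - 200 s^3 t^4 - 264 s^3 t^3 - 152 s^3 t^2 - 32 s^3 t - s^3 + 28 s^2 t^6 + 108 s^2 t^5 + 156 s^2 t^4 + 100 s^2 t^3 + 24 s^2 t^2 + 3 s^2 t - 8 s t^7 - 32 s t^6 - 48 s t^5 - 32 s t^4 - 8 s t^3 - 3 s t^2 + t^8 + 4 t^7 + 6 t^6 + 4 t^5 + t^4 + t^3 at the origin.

The Hessian of f at 0 is [[0, 0], [0, 0]] with rank 0, so corank 2. A Groebner basis of the Jacobian ideal J(f) in C{s,t} is {t^4, s*t^2 - 5*t^3/6, s^2 - 2*s*t + t^2}; counting standard monomials gives mu = 6. Corank 2; j^3 = -(s - t)^3 is a perfect cube, so E-series; the 4-jet and mu = 6 give E_6.

E_{6}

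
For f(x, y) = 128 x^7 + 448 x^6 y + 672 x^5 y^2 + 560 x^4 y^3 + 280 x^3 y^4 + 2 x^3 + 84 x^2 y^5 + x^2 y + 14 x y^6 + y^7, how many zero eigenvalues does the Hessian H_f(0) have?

2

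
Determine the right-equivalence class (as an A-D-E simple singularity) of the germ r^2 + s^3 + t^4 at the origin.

E_6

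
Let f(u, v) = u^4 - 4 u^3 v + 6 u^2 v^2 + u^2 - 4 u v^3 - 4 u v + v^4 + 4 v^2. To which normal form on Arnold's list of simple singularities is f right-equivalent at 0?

A3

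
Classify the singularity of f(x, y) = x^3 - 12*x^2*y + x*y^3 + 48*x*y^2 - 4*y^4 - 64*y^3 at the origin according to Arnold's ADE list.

E_{7}

The Hessian of f at 0 has rank 0. Corank 2; j^3 = (x - 4*y)^3 is a perfect cube, so E-series; the 4-jet and mu = 7 give E_7.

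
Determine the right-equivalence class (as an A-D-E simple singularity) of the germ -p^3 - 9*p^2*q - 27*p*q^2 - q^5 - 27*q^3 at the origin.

E_8

The Hessian of f at 0 has rank 0. Corank 2; j^3 = -(p + 3*q)^3 is a perfect cube, so E-series; the 5-jet and mu = 8 give E_8.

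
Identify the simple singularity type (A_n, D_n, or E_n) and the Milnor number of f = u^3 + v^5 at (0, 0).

Type E_{8}, Milnor number mu = 8.

The Hessian of f at 0 has rank 0. Corank 2; j^3 = u^3 is a perfect cube, so E-series; the 5-jet and mu = 8 give E_8.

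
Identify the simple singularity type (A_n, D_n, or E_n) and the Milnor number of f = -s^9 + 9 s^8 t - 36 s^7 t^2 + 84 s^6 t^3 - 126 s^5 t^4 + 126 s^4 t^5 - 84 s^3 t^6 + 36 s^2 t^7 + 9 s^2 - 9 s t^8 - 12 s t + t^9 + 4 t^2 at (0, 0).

Type A_{8}, Milnor number mu = 8.

The Hessian of f at 0 has rank 1. Corank 1: A-series; mu = 8 gives A_8.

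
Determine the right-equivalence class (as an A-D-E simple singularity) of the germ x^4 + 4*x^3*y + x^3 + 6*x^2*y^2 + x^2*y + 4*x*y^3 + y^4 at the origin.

The Hessian of f at 0 is [[0, 0], [0, 0]] with rank 0, so corank 2. A Groebner basis of the Jacobian ideal J(f) in C{x,y} is {x*y^2, -x*y/4 + y^3, x^2 + x*y}; counting standard monomials gives mu = 5. Corank 2; j^3 = x^2*(x + y) has shape L^2 M (L != M), so D-series; mu = 5 gives D_5.

D_5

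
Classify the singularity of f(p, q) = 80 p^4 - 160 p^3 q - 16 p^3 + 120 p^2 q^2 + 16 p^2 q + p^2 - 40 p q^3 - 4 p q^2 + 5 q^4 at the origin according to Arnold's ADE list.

The Hessian of f at 0 has rank 1. Corank 1: A-series; mu = 3 gives A_3.

A_{3}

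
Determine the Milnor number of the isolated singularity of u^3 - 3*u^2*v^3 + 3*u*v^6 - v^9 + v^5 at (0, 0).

8

The Hessian of f at 0 has rank 0. Corank 2; j^3 = u^3 is a perfect cube, so E-series; the 5-jet and mu = 8 give E_8.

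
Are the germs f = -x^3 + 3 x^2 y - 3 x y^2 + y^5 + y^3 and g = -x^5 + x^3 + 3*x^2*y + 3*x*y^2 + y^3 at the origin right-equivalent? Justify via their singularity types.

The Hessian of f at 0 has rank 0. Corank 2; j^3 = -(x - y)^3 is a perfect cube, so E-series; the 5-jet and mu = 8 give E_8. The Hessian of g at 0 has rank 0. Corank 2; j^3 = (x + y)^3 is a perfect cube, so E-series; the 5-jet and mu = 8 give E_8. Both have type E_8, hence right-equivalent.

Yes.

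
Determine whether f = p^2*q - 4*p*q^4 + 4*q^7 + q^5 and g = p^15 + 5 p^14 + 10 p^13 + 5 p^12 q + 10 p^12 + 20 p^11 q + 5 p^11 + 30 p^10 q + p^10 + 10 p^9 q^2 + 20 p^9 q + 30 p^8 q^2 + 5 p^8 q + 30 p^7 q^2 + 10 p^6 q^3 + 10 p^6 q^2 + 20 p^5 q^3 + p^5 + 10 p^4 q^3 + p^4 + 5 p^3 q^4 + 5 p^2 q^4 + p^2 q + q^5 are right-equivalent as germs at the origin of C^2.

Yes.

The Hessian of f at 0 has rank 0. Corank 2; j^3 = p^2*q has shape L^2 M (L != M), so D-series; mu = 6 gives D_6. The Hessian of g at 0 has rank 0. Corank 2; j^3 = p^2*q has shape L^2 M (L != M), so D-series; mu = 6 gives D_6. Both have type D_6, hence right-equivalent.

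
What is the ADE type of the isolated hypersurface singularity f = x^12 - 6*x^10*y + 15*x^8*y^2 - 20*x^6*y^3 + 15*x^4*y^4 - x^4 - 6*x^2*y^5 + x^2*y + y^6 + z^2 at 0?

The Hessian of f at 0 is [[0, 0, 0], [0, 0, 0], [0, 0, 2]] with rank 1, so corank 2. A Groebner basis of the Jacobian ideal J(f) in C{x,y,z} is {x^2/6 + y^5, x^3, x*y, z}; counting standard monomials gives mu = 7. Corank 2; j^3 = x^2*y has shape L^2 M (L != M), so D-series; mu = 7 gives D_7.

D7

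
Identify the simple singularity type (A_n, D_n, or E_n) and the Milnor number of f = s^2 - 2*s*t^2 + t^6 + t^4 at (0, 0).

Type A_{5}, Milnor number mu = 5.

The Hessian of f at 0 has rank 1. Corank 1: A-series; mu = 5 gives A_5.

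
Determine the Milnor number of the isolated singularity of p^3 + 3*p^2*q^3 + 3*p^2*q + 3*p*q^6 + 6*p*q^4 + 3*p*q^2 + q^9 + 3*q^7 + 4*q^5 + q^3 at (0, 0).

8

The Hessian of f at 0 has rank 0. Corank 2; j^3 = (p + q)^3 is a perfect cube, so E-series; the 5-jet and mu = 8 give E_8.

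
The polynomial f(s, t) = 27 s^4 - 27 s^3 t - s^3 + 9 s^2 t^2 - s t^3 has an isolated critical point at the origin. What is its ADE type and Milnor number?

Type E7, Milnor number mu = 7.

The Hessian of f at 0 has rank 0. Corank 2; j^3 = -s^3 is a perfect cube, so E-series; the 4-jet and mu = 7 give E_7.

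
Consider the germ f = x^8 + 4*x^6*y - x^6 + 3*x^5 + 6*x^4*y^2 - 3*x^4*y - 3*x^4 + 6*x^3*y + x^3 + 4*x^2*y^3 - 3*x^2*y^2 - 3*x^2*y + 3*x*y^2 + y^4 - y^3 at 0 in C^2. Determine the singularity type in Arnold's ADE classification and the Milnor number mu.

The Hessian of f at 0 has rank 0. Corank 2; j^3 = (x - y)^3 is a perfect cube, so E-series; the 4-jet and mu = 6 give E_6.

Type E_{6}, Milnor number mu = 6.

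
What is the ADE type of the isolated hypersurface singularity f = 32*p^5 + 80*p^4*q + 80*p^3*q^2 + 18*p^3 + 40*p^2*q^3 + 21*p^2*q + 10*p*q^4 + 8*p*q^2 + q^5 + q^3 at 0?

D_6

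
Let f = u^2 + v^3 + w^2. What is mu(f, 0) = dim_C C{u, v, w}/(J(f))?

2

The Hessian of f at 0 has rank 2. Corank 1: A-series; mu = 2 gives A_2.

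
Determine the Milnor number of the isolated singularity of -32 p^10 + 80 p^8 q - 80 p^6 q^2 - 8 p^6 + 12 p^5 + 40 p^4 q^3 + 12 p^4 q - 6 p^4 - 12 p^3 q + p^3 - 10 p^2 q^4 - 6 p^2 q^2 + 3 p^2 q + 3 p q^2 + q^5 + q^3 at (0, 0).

8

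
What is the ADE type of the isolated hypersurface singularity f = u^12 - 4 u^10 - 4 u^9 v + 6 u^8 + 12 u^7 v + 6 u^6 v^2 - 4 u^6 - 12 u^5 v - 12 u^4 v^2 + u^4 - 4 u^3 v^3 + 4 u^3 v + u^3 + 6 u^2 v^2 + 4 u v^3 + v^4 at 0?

E6

The Hessian of f at 0 has rank 0. Corank 2; j^3 = u^3 is a perfect cube, so E-series; the 4-jet and mu = 6 give E_6.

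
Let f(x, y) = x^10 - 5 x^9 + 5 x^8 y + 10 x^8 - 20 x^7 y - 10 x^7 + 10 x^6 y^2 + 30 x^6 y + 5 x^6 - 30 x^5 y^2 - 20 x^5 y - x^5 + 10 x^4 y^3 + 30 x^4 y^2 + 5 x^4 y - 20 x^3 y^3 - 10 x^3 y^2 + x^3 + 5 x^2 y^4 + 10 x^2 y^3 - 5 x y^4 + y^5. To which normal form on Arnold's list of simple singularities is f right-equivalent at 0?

The Hessian of f at 0 is [[0, 0], [0, 0]] with rank 0, so corank 2. A Groebner basis of the Jacobian ideal J(f) in C{x,y} is {y^5, x*y^3 - y^4/4, x^2}; counting standard monomials gives mu = 8. Corank 2; j^3 = x^3 is a perfect cube, so E-series; the 5-jet and mu = 8 give E_8.

E_8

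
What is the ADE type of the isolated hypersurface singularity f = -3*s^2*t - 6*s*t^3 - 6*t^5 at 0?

D6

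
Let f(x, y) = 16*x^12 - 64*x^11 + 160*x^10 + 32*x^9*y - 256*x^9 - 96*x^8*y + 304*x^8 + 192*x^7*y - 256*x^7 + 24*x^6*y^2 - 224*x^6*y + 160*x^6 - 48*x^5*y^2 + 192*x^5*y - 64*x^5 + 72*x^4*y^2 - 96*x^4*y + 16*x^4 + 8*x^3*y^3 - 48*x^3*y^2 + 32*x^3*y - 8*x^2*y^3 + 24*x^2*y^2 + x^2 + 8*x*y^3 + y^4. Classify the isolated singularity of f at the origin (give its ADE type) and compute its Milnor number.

Type A_3, Milnor number mu = 3.

The Hessian of f at 0 is [[2, 0], [0, 0]] with rank 1, so corank 1. A Groebner basis of the Jacobian ideal J(f) in C{x,y} is {y^3, x}; counting standard monomials gives mu = 3. Corank 1: A-series; mu = 3 gives A_3.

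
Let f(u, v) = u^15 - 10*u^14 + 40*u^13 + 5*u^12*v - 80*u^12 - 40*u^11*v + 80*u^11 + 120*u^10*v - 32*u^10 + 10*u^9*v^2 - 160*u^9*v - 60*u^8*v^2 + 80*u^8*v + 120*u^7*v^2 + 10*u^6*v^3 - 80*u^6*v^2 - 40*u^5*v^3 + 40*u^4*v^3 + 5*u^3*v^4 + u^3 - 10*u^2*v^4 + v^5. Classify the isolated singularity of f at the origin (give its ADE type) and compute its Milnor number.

The Hessian of f at 0 is [[0, 0], [0, 0]] with rank 0, so corank 2. A Groebner basis of the Jacobian ideal J(f) in C{u,v} is {v^4, u^2}; counting standard monomials gives mu = 8. Corank 2; j^3 = u^3 is a perfect cube, so E-series; the 5-jet and mu = 8 give E_8.

Type E8, Milnor number mu = 8.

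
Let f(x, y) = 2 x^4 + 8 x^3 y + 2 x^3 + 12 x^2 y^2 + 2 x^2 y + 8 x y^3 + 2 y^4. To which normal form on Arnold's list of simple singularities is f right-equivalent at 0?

D_5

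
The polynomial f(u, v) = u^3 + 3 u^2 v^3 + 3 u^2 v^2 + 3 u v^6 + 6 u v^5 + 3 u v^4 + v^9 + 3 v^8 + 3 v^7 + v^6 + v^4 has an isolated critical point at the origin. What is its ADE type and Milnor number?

Type E6, Milnor number mu = 6.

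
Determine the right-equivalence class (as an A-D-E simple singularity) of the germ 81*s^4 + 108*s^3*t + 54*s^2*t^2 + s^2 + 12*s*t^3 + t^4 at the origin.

A3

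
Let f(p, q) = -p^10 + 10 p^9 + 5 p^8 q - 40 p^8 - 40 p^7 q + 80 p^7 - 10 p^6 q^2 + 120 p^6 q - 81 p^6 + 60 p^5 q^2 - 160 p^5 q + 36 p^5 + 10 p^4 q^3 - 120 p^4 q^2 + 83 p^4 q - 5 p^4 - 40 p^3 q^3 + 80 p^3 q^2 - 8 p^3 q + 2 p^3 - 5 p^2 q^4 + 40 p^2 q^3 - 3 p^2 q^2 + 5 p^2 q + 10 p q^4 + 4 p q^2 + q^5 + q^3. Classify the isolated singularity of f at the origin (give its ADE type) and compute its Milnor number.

The Hessian of f at 0 has rank 0. Corank 2; j^3 = (p + q)^2*(2*p + q) has shape L^2 M (L != M), so D-series; mu = 6 gives D_6.

Type D_6, Milnor number mu = 6.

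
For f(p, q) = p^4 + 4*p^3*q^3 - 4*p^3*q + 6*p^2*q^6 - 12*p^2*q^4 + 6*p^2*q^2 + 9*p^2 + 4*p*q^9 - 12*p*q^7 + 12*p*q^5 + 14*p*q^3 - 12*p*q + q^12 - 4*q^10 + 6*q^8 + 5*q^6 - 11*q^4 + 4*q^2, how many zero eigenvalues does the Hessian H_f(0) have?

1

The Hessian at 0 is [[18, -12], [-12, 8]] of rank 1; hence corank 1.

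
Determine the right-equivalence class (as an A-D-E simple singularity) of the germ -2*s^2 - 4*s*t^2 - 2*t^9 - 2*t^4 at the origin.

A8

The Hessian of f at 0 is [[-4, 0], [0, 0]] with rank 1, so corank 1. A Groebner basis of the Jacobian ideal J(f) in C{s,t} is {s^4, s + t^2}; counting standard monomials gives mu = 8. Corank 1: A-series; mu = 8 gives A_8.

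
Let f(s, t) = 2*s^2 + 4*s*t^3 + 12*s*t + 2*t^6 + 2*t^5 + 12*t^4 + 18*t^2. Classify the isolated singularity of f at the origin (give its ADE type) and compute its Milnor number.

Type A_4, Milnor number mu = 4.

The Hessian of f at 0 is [[4, 12], [12, 36]] with rank 1, so corank 1. A Groebner basis of the Jacobian ideal J(f) in C{s,t} is {s + t^3 + 3*t, s^2 - 9*t^2, s*t + 3*t^2}; counting standard monomials gives mu = 4. Corank 1: A-series; mu = 4 gives A_4.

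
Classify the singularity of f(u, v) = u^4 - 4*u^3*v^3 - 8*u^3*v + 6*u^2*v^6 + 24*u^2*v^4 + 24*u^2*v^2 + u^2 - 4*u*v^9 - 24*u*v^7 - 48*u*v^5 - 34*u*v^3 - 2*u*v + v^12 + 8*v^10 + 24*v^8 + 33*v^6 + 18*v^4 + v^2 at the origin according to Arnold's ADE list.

The Hessian of f at 0 is [[2, -2], [-2, 2]] with rank 1, so corank 1. A Groebner basis of the Jacobian ideal J(f) in C{u,v} is {v^3, u - v}; counting standard monomials gives mu = 3. Corank 1: A-series; mu = 3 gives A_3.

A3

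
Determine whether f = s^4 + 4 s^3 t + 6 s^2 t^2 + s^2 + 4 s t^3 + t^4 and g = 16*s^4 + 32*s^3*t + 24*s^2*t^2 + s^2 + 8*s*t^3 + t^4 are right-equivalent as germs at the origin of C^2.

The Hessian of f at 0 is [[2, 0], [0, 0]] with rank 1, so corank 1. A Groebner basis of the Jacobian ideal J(f) in C{s,t} is {t^3, s}; counting standard monomials gives mu = 3. Corank 1: A-series; mu = 3 gives A_3. The Hessian of g at 0 is [[2, 0], [0, 0]] with rank 1, so corank 1. A Groebner basis of the Jacobian ideal J(g) in C{s,t} is {t^3, s}; counting standard monomials gives mu = 3. Corank 1: A-series; mu = 3 gives A_3. Both have type A_3, hence right-equivalent.

Yes.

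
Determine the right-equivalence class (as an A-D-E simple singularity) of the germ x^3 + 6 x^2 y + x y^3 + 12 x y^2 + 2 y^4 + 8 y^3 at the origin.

The Hessian of f at 0 has rank 0. Corank 2; j^3 = (x + 2*y)^3 is a perfect cube, so E-series; the 4-jet and mu = 7 give E_7.

E_7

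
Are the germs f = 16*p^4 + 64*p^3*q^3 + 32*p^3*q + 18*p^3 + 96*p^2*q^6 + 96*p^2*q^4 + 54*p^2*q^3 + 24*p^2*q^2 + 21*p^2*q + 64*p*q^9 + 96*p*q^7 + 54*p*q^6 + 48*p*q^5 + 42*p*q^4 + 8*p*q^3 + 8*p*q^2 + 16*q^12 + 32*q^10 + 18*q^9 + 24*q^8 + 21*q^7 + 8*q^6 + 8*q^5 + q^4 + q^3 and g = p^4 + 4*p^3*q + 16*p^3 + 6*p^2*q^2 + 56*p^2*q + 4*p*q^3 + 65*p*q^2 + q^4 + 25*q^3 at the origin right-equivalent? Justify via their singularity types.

Yes.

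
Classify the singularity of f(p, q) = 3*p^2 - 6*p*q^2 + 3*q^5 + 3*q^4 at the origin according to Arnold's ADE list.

The Hessian of f at 0 is [[6, 0], [0, 0]] with rank 1, so corank 1. A Groebner basis of the Jacobian ideal J(f) in C{p,q} is {p^2, -p + q^2}; counting standard monomials gives mu = 4. Corank 1: A-series; mu = 4 gives A_4.

A_{4}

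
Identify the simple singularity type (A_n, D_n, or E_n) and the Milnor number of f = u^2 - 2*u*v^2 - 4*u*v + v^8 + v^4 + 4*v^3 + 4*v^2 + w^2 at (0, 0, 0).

The Hessian of f at 0 has rank 2. Corank 1: A-series; mu = 7 gives A_7.

Type A_{7}, Milnor number mu = 7.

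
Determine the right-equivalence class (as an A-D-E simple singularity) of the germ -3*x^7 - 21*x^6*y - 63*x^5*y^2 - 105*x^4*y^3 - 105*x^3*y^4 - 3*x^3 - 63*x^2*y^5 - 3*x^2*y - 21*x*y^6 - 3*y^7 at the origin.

The Hessian of f at 0 is [[0, 0], [0, 0]] with rank 0, so corank 2. A Groebner basis of the Jacobian ideal J(f) in C{x,y} is {-x*y/7 + y^6, x*y^2, x^2 + x*y}; counting standard monomials gives mu = 8. Corank 2; j^3 = -3*x^2*(x + y) has shape L^2 M (L != M), so D-series; mu = 8 gives D_8.

D_{8}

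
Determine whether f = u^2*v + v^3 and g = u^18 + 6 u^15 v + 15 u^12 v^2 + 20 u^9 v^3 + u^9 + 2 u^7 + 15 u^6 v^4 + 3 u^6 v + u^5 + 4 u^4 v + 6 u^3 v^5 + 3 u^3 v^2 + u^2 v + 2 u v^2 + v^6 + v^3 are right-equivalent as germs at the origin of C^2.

No.

The Hessian of f at 0 is [[0, 0], [0, 0]] with rank 0, so corank 2. A Groebner basis of the Jacobian ideal J(f) in C{u,v} is {v^3, u^2 + 3*v^2, u*v}; counting standard monomials gives mu = 4. Corank 2; j^3 = v*(u^2 + v^2) splits into three distinct lines over C (the quadratic factor has nonzero discriminant), so D_4. The Hessian of g at 0 is [[0, 0], [0, 0]] with rank 0, so corank 2. A Groebner basis of the Jacobian ideal J(g) in C{u,v} is {-u*v + v^4 - v^2, u^3 + u^2/2 + u*v + v^3 + v^2/2, u^2*v - u^2/3 - 2*u*v/3 - v^3 - v^2/3, u^2/6 + u*v^2 + u*v/3 + v^3 + v^2/6}; counting standard monomials gives mu = 7. Corank 2; j^3 = v*(u + v)^2 has shape L^2 M (L != M), so D-series; mu = 7 gives D_7. f is D_4 but g is D_7, hence not right-equivalent.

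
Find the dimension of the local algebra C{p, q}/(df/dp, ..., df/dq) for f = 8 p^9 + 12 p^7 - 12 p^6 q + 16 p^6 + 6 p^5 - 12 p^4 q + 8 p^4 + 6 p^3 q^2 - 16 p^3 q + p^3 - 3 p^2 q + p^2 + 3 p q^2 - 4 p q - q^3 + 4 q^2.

2

The Hessian of f at 0 has rank 1. Corank 1: A-series; mu = 2 gives A_2.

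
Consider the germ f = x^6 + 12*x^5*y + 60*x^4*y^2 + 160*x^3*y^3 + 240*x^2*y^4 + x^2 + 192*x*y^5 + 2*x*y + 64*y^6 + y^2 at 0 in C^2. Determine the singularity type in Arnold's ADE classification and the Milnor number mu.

Type A_{5}, Milnor number mu = 5.

The Hessian of f at 0 is [[2, 2], [2, 2]] with rank 1, so corank 1. A Groebner basis of the Jacobian ideal J(f) in C{x,y} is {y^5, x + y}; counting standard monomials gives mu = 5. Corank 1: A-series; mu = 5 gives A_5.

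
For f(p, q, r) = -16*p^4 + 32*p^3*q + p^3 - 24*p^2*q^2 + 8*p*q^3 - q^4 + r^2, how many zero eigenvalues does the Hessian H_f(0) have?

2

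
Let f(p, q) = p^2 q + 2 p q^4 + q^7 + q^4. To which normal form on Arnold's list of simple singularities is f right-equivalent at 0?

D_5

The Hessian of f at 0 is [[0, 0], [0, 0]] with rank 0, so corank 2. A Groebner basis of the Jacobian ideal J(f) in C{p,q} is {p^3, p^2/4 + q^3, p*q}; counting standard monomials gives mu = 5. Corank 2; j^3 = p^2*q has shape L^2 M (L != M), so D-series; mu = 5 gives D_5.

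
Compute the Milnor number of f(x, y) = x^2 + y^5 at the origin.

The Hessian of f at 0 is [[2, 0], [0, 0]] with rank 1, so corank 1. A Groebner basis of the Jacobian ideal J(f) in C{x,y} is {y^4, x}; counting standard monomials gives mu = 4. Corank 1: A-series; mu = 4 gives A_4.

4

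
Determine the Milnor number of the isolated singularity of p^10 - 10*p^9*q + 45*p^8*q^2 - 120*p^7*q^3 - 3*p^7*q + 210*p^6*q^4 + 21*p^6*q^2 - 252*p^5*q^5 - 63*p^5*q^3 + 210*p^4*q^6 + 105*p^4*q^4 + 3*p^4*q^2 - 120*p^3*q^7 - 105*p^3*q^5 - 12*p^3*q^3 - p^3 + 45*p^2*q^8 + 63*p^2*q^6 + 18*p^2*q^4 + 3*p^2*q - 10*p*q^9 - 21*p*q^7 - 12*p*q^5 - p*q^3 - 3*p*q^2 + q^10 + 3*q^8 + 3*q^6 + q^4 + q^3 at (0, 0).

The Hessian of f at 0 has rank 0. Corank 2; j^3 = -(p - q)^3 is a perfect cube, so E-series; the 4-jet and mu = 7 give E_7.

7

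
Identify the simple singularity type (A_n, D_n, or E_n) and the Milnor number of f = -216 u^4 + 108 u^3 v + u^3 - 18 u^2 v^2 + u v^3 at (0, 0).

Type E7, Milnor number mu = 7.

The Hessian of f at 0 has rank 0. Corank 2; j^3 = u^3 is a perfect cube, so E-series; the 4-jet and mu = 7 give E_7.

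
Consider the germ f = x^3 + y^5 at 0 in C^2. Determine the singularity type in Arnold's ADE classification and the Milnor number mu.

Type E_8, Milnor number mu = 8.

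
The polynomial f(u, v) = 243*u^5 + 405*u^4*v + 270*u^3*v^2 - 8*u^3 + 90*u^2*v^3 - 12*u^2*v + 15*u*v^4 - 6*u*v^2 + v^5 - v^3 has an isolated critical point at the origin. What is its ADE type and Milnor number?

Type E8, Milnor number mu = 8.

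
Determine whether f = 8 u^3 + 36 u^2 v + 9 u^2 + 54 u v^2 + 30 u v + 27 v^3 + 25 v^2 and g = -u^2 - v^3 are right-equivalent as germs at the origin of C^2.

Yes.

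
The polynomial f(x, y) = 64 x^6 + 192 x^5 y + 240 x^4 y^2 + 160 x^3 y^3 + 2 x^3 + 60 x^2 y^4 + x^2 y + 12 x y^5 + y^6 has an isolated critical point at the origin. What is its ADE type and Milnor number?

Type D_7, Milnor number mu = 7.

The Hessian of f at 0 has rank 0. Corank 2; j^3 = x^2*(2*x + y) has shape L^2 M (L != M), so D-series; mu = 7 gives D_7.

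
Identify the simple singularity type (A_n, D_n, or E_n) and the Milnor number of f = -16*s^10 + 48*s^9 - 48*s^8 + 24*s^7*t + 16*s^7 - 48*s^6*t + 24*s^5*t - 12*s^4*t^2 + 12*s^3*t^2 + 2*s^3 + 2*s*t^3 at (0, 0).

Type E_{7}, Milnor number mu = 7.

The Hessian of f at 0 is [[0, 0], [0, 0]] with rank 0, so corank 2. A Groebner basis of the Jacobian ideal J(f) in C{s,t} is {s^3, s*t^2, 3*s^2 + t^3}; counting standard monomials gives mu = 7. Corank 2; j^3 = 2*s^3 is a perfect cube, so E-series; the 4-jet and mu = 7 give E_7.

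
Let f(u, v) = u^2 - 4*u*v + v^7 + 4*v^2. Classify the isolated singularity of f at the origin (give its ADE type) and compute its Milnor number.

Type A6, Milnor number mu = 6.

The Hessian of f at 0 has rank 1. Corank 1: A-series; mu = 6 gives A_6.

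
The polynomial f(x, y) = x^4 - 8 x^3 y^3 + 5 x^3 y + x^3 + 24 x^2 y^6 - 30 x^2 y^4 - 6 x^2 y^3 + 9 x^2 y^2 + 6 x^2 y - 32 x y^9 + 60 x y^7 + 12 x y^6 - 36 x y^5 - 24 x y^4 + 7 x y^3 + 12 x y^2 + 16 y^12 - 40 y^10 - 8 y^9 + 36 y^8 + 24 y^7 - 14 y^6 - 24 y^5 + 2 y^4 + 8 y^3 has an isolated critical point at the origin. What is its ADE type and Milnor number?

The Hessian of f at 0 has rank 0. Corank 2; j^3 = (x + 2*y)^3 is a perfect cube, so E-series; the 4-jet and mu = 7 give E_7.

Type E7, Milnor number mu = 7.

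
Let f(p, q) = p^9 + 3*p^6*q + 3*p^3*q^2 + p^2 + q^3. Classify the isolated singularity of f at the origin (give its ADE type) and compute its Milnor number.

Type A2, Milnor number mu = 2.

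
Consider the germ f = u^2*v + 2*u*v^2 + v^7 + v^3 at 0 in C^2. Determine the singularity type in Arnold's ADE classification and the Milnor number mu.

Type D8, Milnor number mu = 8.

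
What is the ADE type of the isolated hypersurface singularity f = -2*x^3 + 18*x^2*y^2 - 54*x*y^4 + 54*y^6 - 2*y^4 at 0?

E6

The Hessian of f at 0 is [[0, 0], [0, 0]] with rank 0, so corank 2. A Groebner basis of the Jacobian ideal J(f) in C{x,y} is {x^3, x^2*y, -x^2/6 + x*y^2, y^3}; counting standard monomials gives mu = 6. Corank 2; j^3 = -2*x^3 is a perfect cube, so E-series; the 4-jet and mu = 6 give E_6.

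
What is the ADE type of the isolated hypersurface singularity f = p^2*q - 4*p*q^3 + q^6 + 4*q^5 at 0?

D_7

The Hessian of f at 0 is [[0, 0], [0, 0]] with rank 0, so corank 2. A Groebner basis of the Jacobian ideal J(f) in C{p,q} is {p^3, p^2*q + 2*p^2/3 - 4*p*q^2/3, -p*q/2 + q^3}; counting standard monomials gives mu = 7. Corank 2; j^3 = p^2*q has shape L^2 M (L != M), so D-series; mu = 7 gives D_7.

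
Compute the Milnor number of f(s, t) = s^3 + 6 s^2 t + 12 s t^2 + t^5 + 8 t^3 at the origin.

The Hessian of f at 0 has rank 0. Corank 2; j^3 = (s + 2*t)^3 is a perfect cube, so E-series; the 5-jet and mu = 8 give E_8.

8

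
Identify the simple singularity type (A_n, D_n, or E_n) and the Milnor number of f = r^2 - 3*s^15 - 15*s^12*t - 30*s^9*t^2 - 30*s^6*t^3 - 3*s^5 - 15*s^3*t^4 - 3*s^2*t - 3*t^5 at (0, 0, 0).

The Hessian of f at 0 is [[0, 0, 0], [0, 0, 0], [0, 0, 2]] with rank 1, so corank 2. A Groebner basis of the Jacobian ideal J(f) in C{s,t,r} is {s^2/5 + t^4, s^3, s*t, r}; counting standard monomials gives mu = 6. Corank 2; j^3 = -3*s^2*t has shape L^2 M (L != M), so D-series; mu = 6 gives D_6.

Type D6, Milnor number mu = 6.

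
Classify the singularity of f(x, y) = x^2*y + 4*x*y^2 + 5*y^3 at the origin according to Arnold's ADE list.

D_{4}

The Hessian of f at 0 has rank 0. Corank 2; j^3 = y*(x^2 + 4*x*y + 5*y^2) splits into three distinct lines over C (the quadratic factor has nonzero discriminant), so D_4.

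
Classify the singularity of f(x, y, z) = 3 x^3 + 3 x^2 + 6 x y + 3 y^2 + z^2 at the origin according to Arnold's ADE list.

A_{2}

The Hessian of f at 0 is [[6, 6, 0], [6, 6, 0], [0, 0, 2]] with rank 2, so corank 1. A Groebner basis of the Jacobian ideal J(f) in C{x,y,z} is {y^2, x + y, z}; counting standard monomials gives mu = 2. Corank 1: A-series; mu = 2 gives A_2.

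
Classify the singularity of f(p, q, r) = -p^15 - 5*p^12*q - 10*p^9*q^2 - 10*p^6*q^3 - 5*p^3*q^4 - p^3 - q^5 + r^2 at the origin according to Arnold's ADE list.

E_{8}

The Hessian of f at 0 has rank 1. Corank 2; j^3 = -p^3 is a perfect cube, so E-series; the 5-jet and mu = 8 give E_8.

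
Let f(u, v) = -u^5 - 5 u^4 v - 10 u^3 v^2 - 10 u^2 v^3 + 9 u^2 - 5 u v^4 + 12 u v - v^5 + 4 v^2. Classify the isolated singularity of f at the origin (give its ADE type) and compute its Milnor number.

The Hessian of f at 0 is [[18, 12], [12, 8]] with rank 1, so corank 1. A Groebner basis of the Jacobian ideal J(f) in C{u,v} is {v^4, u + 2*v/3}; counting standard monomials gives mu = 4. Corank 1: A-series; mu = 4 gives A_4.

Type A_{4}, Milnor number mu = 4.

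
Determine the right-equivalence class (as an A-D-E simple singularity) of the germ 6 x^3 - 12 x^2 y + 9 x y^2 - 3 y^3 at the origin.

The Hessian of f at 0 has rank 0. Corank 2; j^3 = 3*(x - y)*(2*x^2 - 2*x*y + y^2) splits into three distinct lines over C (the quadratic factor has nonzero discriminant), so D_4.

D4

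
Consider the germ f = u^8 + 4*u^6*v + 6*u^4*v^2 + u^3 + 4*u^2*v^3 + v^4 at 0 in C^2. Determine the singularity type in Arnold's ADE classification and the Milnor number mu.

The Hessian of f at 0 has rank 0. Corank 2; j^3 = u^3 is a perfect cube, so E-series; the 4-jet and mu = 6 give E_6.

Type E_6, Milnor number mu = 6.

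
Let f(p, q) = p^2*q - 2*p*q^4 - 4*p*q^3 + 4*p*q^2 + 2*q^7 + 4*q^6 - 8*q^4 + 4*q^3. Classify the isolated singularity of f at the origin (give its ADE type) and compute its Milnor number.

The Hessian of f at 0 is [[0, 0], [0, 0]] with rank 0, so corank 2. A Groebner basis of the Jacobian ideal J(f) in C{p,q} is {p^2/6 + p*q^3 - 8*p*q^2/3 + 22*p*q/3 - 56*q^3/3 + 14*q^2, -p*q + q^4 + 2*q^3 - 2*q^2, p^3 - 8*p^2/3 + 68*p*q^2/3 - 208*p*q/3 + 512*q^3/3 - 128*q^2, p^2*q + 2*p^2/3 - 8*p*q^2/3 + 40*p*q/3 - 92*q^3/3 + 24*q^2}; counting standard monomials gives mu = 8. Corank 2; j^3 = q*(p + 2*q)^2 has shape L^2 M (L != M), so D-series; mu = 8 gives D_8.

Type D8, Milnor number mu = 8.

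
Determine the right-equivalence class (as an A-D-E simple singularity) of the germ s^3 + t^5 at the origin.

E_8

The Hessian of f at 0 has rank 0. Corank 2; j^3 = s^3 is a perfect cube, so E-series; the 5-jet and mu = 8 give E_8.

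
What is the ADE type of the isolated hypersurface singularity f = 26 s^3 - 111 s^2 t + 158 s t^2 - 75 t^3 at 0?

D4

The Hessian of f at 0 has rank 0. Corank 2; j^3 = (2*s - 3*t)*(13*s^2 - 36*s*t + 25*t^2) splits into three distinct lines over C (the quadratic factor has nonzero discriminant), so D_4.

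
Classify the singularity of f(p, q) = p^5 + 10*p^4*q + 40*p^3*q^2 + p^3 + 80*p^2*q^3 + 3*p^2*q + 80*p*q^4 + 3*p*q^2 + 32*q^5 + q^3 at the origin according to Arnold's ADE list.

The Hessian of f at 0 has rank 0. Corank 2; j^3 = (p + q)^3 is a perfect cube, so E-series; the 5-jet and mu = 8 give E_8.

E_{8}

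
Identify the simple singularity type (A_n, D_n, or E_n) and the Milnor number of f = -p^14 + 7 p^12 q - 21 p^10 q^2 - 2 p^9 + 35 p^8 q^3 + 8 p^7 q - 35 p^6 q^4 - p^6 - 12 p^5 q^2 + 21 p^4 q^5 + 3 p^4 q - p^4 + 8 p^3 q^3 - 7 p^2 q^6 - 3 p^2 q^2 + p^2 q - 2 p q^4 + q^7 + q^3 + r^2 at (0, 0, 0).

Type D4, Milnor number mu = 4.

The Hessian of f at 0 is [[0, 0, 0], [0, 0, 0], [0, 0, 2]] with rank 1, so corank 2. A Groebner basis of the Jacobian ideal J(f) in C{p,q,r} is {q^3, p^2 + 3*q^2, p*q, r}; counting standard monomials gives mu = 4. Corank 2; j^3 = q*(p^2 + q^2) splits into three distinct lines over C (the quadratic factor has nonzero discriminant), so D_4.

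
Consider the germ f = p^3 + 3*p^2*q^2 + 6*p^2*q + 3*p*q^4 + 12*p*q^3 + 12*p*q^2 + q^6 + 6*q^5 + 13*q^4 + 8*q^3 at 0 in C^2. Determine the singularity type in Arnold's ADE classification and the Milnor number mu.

Type E6, Milnor number mu = 6.

The Hessian of f at 0 is [[0, 0], [0, 0]] with rank 0, so corank 2. A Groebner basis of the Jacobian ideal J(f) in C{p,q} is {p^3 + 6*p^2 + 24*p*q + 24*q^2, p^2*q - 2*p^2 - 8*p*q - 8*q^2, p^2/2 + p*q^2 + 2*p*q + 2*q^2, q^3}; counting standard monomials gives mu = 6. Corank 2; j^3 = (p + 2*q)^3 is a perfect cube, so E-series; the 4-jet and mu = 6 give E_6.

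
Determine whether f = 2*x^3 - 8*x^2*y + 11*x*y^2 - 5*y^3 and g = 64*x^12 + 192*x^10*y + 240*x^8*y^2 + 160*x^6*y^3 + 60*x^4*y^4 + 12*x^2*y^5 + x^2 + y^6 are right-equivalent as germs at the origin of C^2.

The Hessian of f at 0 has rank 0. Corank 2; j^3 = (x - y)*(2*x^2 - 6*x*y + 5*y^2) splits into three distinct lines over C (the quadratic factor has nonzero discriminant), so D_4. The Hessian of g at 0 has rank 1. Corank 1: A-series; mu = 5 gives A_5. f is D_4 but g is A_5, hence not right-equivalent.

No.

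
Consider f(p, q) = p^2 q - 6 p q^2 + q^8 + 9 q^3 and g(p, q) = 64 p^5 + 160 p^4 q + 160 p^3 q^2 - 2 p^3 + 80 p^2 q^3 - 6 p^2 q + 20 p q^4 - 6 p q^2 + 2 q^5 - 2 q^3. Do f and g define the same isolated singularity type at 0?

No.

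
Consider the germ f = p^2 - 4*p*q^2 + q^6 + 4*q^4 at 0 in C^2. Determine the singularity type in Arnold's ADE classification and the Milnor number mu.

Type A5, Milnor number mu = 5.

The Hessian of f at 0 is [[2, 0], [0, 0]] with rank 1, so corank 1. A Groebner basis of the Jacobian ideal J(f) in C{p,q} is {p^3, p^2*q, -p/2 + q^2}; counting standard monomials gives mu = 5. Corank 1: A-series; mu = 5 gives A_5.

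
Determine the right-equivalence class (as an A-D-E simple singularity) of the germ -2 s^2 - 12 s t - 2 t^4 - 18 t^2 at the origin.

A3

The Hessian of f at 0 has rank 1. Corank 1: A-series; mu = 3 gives A_3.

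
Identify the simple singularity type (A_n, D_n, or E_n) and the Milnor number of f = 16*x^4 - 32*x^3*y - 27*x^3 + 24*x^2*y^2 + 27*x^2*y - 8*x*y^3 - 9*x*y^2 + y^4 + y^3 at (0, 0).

Type E6, Milnor number mu = 6.

The Hessian of f at 0 has rank 0. Corank 2; j^3 = -(3*x - y)^3 is a perfect cube, so E-series; the 4-jet and mu = 6 give E_6.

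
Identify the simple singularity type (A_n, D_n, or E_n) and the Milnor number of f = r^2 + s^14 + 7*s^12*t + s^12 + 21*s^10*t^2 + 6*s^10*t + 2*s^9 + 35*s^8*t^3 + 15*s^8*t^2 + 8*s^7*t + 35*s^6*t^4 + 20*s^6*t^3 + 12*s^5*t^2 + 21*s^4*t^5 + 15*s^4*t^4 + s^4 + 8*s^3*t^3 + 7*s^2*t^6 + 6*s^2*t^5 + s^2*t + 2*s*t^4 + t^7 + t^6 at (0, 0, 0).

The Hessian of f at 0 has rank 1. Corank 2; j^3 = s^2*t has shape L^2 M (L != M), so D-series; mu = 7 gives D_7.

Type D7, Milnor number mu = 7.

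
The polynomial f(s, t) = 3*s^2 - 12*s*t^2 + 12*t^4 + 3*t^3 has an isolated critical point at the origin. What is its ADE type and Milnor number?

Type A_{2}, Milnor number mu = 2.

The Hessian of f at 0 has rank 1. Corank 1: A-series; mu = 2 gives A_2.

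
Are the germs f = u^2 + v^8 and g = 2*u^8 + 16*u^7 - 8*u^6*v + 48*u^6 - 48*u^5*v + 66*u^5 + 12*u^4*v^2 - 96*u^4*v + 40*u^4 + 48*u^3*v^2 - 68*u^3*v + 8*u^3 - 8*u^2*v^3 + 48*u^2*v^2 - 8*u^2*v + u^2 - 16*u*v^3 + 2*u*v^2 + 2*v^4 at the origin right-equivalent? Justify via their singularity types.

No.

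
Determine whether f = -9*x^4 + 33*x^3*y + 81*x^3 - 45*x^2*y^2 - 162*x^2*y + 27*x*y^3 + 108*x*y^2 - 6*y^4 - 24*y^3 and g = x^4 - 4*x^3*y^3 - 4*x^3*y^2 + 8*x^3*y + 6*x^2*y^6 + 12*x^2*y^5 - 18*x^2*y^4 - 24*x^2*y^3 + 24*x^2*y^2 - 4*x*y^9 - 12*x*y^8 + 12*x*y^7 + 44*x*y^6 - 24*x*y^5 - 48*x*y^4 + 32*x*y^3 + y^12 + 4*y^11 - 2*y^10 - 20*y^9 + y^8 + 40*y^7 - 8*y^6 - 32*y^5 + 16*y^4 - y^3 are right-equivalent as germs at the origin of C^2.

The Hessian of f at 0 is [[0, 0], [0, 0]] with rank 0, so corank 2. A Groebner basis of the Jacobian ideal J(f) in C{x,y} is {19683*x^2 - 26244*x*y + y^4 + 27*y^3 + 8748*y^2, x^3 - 270*x^2 + 360*x*y - 2*y^3/3 - 120*y^2, x^2*y - 243*x^2 + 324*x*y - 7*y^3/9 - 108*y^2, -162*x^2 + x*y^2 + 216*x*y - 8*y^3/9 - 72*y^2}; counting standard monomials gives mu = 7. Corank 2; j^3 = 3*(3*x - 2*y)^3 is a perfect cube, so E-series; the 4-jet and mu = 7 give E_7. The Hessian of g at 0 is [[0, 0], [0, 0]] with rank 0, so corank 2. A Groebner basis of the Jacobian ideal J(g) in C{x,y} is {x^3 + 6*x^2*y, y^2}; counting standard monomials gives mu = 6. Corank 2; j^3 = -y^3 is a perfect cube, so E-series; the 4-jet and mu = 6 give E_6. f is E_7 but g is E_6, hence not right-equivalent.

No.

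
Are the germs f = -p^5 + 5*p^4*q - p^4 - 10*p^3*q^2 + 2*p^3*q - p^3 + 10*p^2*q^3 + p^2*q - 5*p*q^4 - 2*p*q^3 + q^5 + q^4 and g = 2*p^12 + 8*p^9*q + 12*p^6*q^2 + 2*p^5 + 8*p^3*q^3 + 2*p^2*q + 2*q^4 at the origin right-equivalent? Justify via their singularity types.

Yes.

The Hessian of f at 0 has rank 0. Corank 2; j^3 = -p^2*(p - q) has shape L^2 M (L != M), so D-series; mu = 5 gives D_5. The Hessian of g at 0 has rank 0. Corank 2; j^3 = 2*p^2*q has shape L^2 M (L != M), so D-series; mu = 5 gives D_5. Both have type D_5, hence right-equivalent.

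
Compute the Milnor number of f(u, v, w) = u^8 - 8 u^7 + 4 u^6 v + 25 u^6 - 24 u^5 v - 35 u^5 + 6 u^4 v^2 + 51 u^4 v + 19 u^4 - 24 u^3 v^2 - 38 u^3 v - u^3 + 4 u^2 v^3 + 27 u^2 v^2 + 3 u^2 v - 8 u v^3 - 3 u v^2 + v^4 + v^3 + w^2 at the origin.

6

The Hessian of f at 0 is [[0, 0, 0], [0, 0, 0], [0, 0, 2]] with rank 1, so corank 2. A Groebner basis of the Jacobian ideal J(f) in C{u,v,w} is {u^3 + 3*u^2/2 - 3*u*v + 3*v^2/2, u^2*v + 2*u^2 - 4*u*v + 2*v^2, 5*u^2/2 + u*v^2 - 5*u*v + 5*v^2/2, 3*u^2 - 6*u*v + v^3 + 3*v^2, w}; counting standard monomials gives mu = 6. Corank 2; j^3 = -(u - v)^3 is a perfect cube, so E-series; the 4-jet and mu = 6 give E_6.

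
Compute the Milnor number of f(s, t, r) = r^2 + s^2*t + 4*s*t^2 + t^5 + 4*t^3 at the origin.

The Hessian of f at 0 has rank 1. Corank 2; j^3 = t*(s + 2*t)^2 has shape L^2 M (L != M), so D-series; mu = 6 gives D_6.

6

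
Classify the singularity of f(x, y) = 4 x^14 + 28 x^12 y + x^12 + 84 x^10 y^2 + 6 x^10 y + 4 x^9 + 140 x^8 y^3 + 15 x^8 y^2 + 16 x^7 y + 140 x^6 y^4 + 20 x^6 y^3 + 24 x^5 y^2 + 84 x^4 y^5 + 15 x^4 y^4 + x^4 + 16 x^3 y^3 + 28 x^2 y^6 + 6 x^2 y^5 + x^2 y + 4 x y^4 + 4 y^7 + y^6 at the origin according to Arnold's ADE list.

The Hessian of f at 0 is [[0, 0], [0, 0]] with rank 0, so corank 2. A Groebner basis of the Jacobian ideal J(f) in C{x,y} is {x*y/2 + y^4, x^3, x^2*y, -x^2/3 + x*y^2}; counting standard monomials gives mu = 7. Corank 2; j^3 = x^2*y has shape L^2 M (L != M), so D-series; mu = 7 gives D_7.

D7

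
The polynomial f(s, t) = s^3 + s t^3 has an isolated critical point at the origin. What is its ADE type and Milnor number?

The Hessian of f at 0 has rank 0. Corank 2; j^3 = s^3 is a perfect cube, so E-series; the 4-jet and mu = 7 give E_7.

Type E7, Milnor number mu = 7.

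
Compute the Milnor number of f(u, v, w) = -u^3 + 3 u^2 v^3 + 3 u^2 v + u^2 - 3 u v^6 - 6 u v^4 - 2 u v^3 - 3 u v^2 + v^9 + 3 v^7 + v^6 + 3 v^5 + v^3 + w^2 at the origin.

2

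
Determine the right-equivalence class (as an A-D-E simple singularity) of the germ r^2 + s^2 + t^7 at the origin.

A6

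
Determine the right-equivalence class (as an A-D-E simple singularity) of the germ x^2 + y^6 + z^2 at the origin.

The Hessian of f at 0 is [[2, 0, 0], [0, 0, 0], [0, 0, 2]] with rank 2, so corank 1. A Groebner basis of the Jacobian ideal J(f) in C{x,y,z} is {y^5, x, z}; counting standard monomials gives mu = 5. Corank 1: A-series; mu = 5 gives A_5.

A_5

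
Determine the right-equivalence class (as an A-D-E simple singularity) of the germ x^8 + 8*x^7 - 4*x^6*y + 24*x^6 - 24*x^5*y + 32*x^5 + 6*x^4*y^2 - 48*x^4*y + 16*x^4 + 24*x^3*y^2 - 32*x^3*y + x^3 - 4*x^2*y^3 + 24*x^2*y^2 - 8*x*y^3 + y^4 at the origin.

E_{6}

The Hessian of f at 0 has rank 0. Corank 2; j^3 = x^3 is a perfect cube, so E-series; the 4-jet and mu = 6 give E_6.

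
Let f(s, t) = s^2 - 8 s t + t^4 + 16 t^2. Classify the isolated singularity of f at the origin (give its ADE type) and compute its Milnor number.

Type A3, Milnor number mu = 3.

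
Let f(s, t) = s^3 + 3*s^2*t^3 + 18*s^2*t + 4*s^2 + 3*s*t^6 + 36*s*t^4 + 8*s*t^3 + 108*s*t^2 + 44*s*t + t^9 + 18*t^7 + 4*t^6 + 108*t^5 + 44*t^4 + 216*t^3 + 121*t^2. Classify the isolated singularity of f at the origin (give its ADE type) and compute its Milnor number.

Type A_{2}, Milnor number mu = 2.

The Hessian of f at 0 is [[8, 44], [44, 242]] with rank 1, so corank 1. A Groebner basis of the Jacobian ideal J(f) in C{s,t} is {t^2, s + 11*t/2}; counting standard monomials gives mu = 2. Corank 1: A-series; mu = 2 gives A_2.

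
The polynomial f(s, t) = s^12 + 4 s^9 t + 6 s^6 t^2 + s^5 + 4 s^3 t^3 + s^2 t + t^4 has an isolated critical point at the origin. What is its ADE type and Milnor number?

Type D_{5}, Milnor number mu = 5.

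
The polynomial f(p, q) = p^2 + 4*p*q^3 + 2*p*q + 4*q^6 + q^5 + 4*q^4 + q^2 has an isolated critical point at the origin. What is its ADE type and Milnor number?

The Hessian of f at 0 has rank 1. Corank 1: A-series; mu = 4 gives A_4.

Type A_4, Milnor number mu = 4.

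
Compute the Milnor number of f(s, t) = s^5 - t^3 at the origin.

8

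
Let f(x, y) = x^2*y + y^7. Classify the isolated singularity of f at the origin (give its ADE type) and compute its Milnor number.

The Hessian of f at 0 is [[0, 0], [0, 0]] with rank 0, so corank 2. A Groebner basis of the Jacobian ideal J(f) in C{x,y} is {x^2/7 + y^6, x^3, x*y}; counting standard monomials gives mu = 8. Corank 2; j^3 = x^2*y has shape L^2 M (L != M), so D-series; mu = 8 gives D_8.

Type D8, Milnor number mu = 8.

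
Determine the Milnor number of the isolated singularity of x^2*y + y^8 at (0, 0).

9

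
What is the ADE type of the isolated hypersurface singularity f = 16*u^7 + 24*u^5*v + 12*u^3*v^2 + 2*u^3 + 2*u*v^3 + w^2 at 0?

E7

The Hessian of f at 0 has rank 1. Corank 2; j^3 = 2*u^3 is a perfect cube, so E-series; the 4-jet and mu = 7 give E_7.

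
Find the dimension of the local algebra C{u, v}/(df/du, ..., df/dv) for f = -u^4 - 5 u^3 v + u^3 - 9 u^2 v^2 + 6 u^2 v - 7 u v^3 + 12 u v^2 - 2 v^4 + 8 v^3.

7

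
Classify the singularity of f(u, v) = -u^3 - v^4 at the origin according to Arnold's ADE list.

The Hessian of f at 0 is [[0, 0], [0, 0]] with rank 0, so corank 2. A Groebner basis of the Jacobian ideal J(f) in C{u,v} is {v^3, u^2}; counting standard monomials gives mu = 6. Corank 2; j^3 = -u^3 is a perfect cube, so E-series; the 4-jet and mu = 6 give E_6.

E_{6}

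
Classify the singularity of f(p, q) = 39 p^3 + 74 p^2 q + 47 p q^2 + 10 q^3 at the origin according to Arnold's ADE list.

The Hessian of f at 0 has rank 0. Corank 2; j^3 = (3*p + 2*q)*(13*p^2 + 16*p*q + 5*q^2) splits into three distinct lines over C (the quadratic factor has nonzero discriminant), so D_4.

D_4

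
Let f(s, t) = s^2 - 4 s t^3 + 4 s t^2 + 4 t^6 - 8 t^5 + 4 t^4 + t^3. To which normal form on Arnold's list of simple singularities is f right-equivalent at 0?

A2

The Hessian of f at 0 has rank 1. Corank 1: A-series; mu = 2 gives A_2.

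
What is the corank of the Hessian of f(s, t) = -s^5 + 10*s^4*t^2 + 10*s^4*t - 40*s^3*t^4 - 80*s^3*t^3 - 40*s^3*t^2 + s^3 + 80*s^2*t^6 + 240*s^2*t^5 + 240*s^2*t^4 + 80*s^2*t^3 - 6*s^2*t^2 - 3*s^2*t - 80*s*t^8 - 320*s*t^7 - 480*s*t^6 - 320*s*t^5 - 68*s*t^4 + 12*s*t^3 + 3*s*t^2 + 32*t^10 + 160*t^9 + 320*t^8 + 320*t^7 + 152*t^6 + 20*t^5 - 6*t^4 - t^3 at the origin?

2

Hessian at 0 has rank 0.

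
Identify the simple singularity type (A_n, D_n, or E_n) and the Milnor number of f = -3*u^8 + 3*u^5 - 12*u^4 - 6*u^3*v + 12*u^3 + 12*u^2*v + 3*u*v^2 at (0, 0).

Type D_9, Milnor number mu = 9.

The Hessian of f at 0 has rank 0. Corank 2; j^3 = 3*u*(2*u + v)^2 has shape L^2 M (L != M), so D-series; mu = 9 gives D_9.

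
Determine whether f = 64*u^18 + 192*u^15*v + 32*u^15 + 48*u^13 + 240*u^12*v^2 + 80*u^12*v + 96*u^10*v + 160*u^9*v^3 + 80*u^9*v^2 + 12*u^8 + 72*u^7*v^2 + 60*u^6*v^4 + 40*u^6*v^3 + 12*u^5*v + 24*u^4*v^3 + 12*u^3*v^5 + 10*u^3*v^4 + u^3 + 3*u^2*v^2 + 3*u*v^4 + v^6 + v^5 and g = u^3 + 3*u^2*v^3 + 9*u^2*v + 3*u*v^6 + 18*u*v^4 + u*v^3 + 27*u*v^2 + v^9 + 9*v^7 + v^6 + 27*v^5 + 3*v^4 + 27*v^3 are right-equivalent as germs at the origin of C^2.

The Hessian of f at 0 is [[0, 0], [0, 0]] with rank 0, so corank 2. A Groebner basis of the Jacobian ideal J(f) in C{u,v} is {v^4, u^3, u^2/2 + u*v^2}; counting standard monomials gives mu = 8. Corank 2; j^3 = u^3 is a perfect cube, so E-series; the 5-jet and mu = 8 give E_8. The Hessian of g at 0 is [[0, 0], [0, 0]] with rank 0, so corank 2. A Groebner basis of the Jacobian ideal J(g) in C{u,v} is {u^3 + 9*u^2*v + 162*u^2 + 972*u*v + 1458*v^2, -9*u^2 + u*v^2 - 54*u*v - 81*v^2, 3*u^2 + 18*u*v + v^3 + 27*v^2}; counting standard monomials gives mu = 7. Corank 2; j^3 = (u + 3*v)^3 is a perfect cube, so E-series; the 4-jet and mu = 7 give E_7. f is E_8 but g is E_7, hence not right-equivalent.

No.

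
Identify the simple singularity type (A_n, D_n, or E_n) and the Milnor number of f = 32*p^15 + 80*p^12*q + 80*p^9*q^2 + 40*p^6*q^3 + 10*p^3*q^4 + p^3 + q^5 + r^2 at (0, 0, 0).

The Hessian of f at 0 is [[0, 0, 0], [0, 0, 0], [0, 0, 2]] with rank 1, so corank 2. A Groebner basis of the Jacobian ideal J(f) in C{p,q,r} is {q^4, p^2, r}; counting standard monomials gives mu = 8. Corank 2; j^3 = p^3 is a perfect cube, so E-series; the 5-jet and mu = 8 give E_8.

Type E_{8}, Milnor number mu = 8.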